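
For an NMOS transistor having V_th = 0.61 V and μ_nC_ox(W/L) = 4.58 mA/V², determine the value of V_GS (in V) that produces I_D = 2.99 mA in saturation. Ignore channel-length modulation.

V_GS = 1.75 V

In saturation I_D = ½ k_n (V_GS − V_th)², so V_GS − V_th = √(2 I_D / k_n) = √(2 × 2.99 / 4.58) = 1.14 V.
V_GS = 0.61 + 1.14 = 1.75 V.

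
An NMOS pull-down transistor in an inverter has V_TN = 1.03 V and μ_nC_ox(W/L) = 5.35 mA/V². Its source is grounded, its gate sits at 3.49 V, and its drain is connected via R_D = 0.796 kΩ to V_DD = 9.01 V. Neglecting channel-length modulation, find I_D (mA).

I_D = 10.1 mA

V_GS = V_G = 3.49 V, so V_ov = 3.49 − 1.03 = 2.46 V.
Assume saturation: I_D = ½ k_n V_ov² = 0.5 × 5.35 × 2.46² = 16.2 mA, giving V_DS = V_DD − I_D R_D = 9.01 − 16.2 × 0.796 = -3.88 V.
But -3.88 V < V_ov = 2.46 V, so the device is actually in triode.
In triode I_D = k_n[V_ov V_DS − ½ V_DS²] and I_D = (V_DD − V_DS)/R_D. Equating: 2.13 V_DS² − 11.48 V_DS + 9.01 = 0, giving V_DS = 0.954 V (the root below V_ov).
I_D = (9.01 − 0.954) / 0.796 = 10.1 mA.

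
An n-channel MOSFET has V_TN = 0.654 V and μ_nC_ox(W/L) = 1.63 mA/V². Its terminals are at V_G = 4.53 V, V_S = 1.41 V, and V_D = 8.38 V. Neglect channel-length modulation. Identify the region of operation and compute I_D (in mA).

Saturation; I_D = 4.96 mA

V_GS = V_G − V_S = 4.53 − 1.41 = 3.12 V; V_DS = V_D − V_S = 8.38 − 1.41 = 6.97 V.
V_ov = V_GS − V_TN = 3.12 − 0.654 = 2.47 V.
Since V_DS = 6.97 V ≥ V_ov = 2.47 V, the device is in saturation.
I_D = ½ k_n V_ov² = 0.5 × 1.63 × 2.47² = 4.96 mA.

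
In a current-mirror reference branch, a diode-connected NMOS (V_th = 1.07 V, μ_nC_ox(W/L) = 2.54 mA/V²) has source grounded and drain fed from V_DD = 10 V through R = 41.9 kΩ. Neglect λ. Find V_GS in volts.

With gate tied to drain, V_GS = V_DS ≥ V_GS − V_th, so the device is in saturation.
KCL at the drain: ½ k_n (V_GS − V_th)² = (V_DD − V_GS)/R.
Let x = V_GS − 1.07. Then 53.2 x² + x − 8.93 = 0, giving x = 0.4 V (positive root), so V_GS = 1.47 V.
I_D = (V_DD − V_GS)/R = (10 − 1.47) / 41.9 = 0.204 mA.

V_GS = 1.47 V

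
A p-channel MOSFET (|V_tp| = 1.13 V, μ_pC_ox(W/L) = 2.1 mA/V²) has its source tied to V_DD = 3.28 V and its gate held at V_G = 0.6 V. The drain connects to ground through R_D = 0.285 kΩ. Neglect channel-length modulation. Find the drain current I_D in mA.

V_SG = V_DD − V_G = 3.28 − 0.6 = 2.68 V, so V_ov = 2.68 − 1.13 = 1.55 V.
Assume saturation: I_D = ½ k_p V_ov² = 0.5 × 2.1 × 1.55² = 2.52 mA, giving V_SD = V_DD − I_D R_D = 3.28 − 2.52 × 0.285 = 2.56 V.
V_SD = 2.56 V ≥ V_ov = 1.55 V, confirming saturation.

I_D = 2.52 mA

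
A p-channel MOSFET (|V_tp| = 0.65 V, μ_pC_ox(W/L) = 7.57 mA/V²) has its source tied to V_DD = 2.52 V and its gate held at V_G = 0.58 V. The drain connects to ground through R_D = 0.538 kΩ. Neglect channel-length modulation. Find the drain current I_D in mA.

I_D = 3.80 mA

V_SG = V_DD − V_G = 2.52 − 0.58 = 1.94 V, so V_ov = 1.94 − 0.65 = 1.29 V.
Assume saturation: I_D = ½ k_p V_ov² = 0.5 × 7.57 × 1.29² = 6.3 mA, giving V_SD = V_DD − I_D R_D = 2.52 − 6.3 × 0.538 = -0.869 V.
But -0.869 V < V_ov = 1.29 V, so the device is actually in triode.
In triode I_D = k_p[V_ov V_SD − ½ V_SD²] and I_D = (V_DD − V_SD)/R_D. Equating: 2.04 V_SD² − 6.254 V_SD + 2.52 = 0, giving V_SD = 0.477 V (the root below V_ov).
I_D = (2.52 − 0.477) / 0.538 = 3.8 mA.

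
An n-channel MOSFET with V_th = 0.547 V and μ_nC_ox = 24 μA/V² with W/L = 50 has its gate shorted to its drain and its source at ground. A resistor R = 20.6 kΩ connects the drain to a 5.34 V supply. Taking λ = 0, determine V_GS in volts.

With gate tied to drain, V_GS = V_DS ≥ V_GS − V_th, so the device is in saturation.
k_n = μ_nC_ox · (W/L) = 1.2 mA/V².
KCL at the drain: ½ k_n (V_GS − V_th)² = (V_DD − V_GS)/R.
Let x = V_GS − 0.547. Then 12.4 x² + x − 4.793 = 0, giving x = 0.584 V (positive root), so V_GS = 1.13 V.
I_D = (V_DD − V_GS)/R = (5.34 − 1.13) / 20.6 = 0.204 mA.

V_GS = 1.13 V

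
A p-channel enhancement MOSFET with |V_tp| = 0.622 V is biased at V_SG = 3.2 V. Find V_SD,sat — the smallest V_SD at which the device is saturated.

The boundary between triode and saturation is V_SD = V_SG − |V_tp| = V_ov.
V_ov = 3.2 − 0.622 = 2.58 V.

V_SD,sat = 2.58 V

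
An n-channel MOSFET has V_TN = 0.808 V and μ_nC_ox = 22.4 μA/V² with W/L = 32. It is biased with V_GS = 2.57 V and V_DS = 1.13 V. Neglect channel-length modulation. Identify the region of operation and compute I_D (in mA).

k_n = μ_nC_ox · (W/L) = 0.7168 mA/V².
V_ov = V_GS − V_TN = 2.57 − 0.808 = 1.76 V.
Since V_DS = 1.13 V < V_ov = 1.76 V, the device is in the triode region.
I_D = k_n [V_ov · V_DS − ½ V_DS²] = 0.7168 × [1.76 × 1.13 − 0.5 × 1.13²] = 0.97 mA.

Triode; I_D = 0.970 mA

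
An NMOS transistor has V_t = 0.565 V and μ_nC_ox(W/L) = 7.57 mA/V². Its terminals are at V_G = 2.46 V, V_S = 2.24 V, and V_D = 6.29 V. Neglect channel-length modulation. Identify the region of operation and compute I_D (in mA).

Cutoff; I_D = 0 mA

V_GS = V_G − V_S = 2.46 − 2.24 = 0.22 V; V_DS = V_D − V_S = 6.29 − 2.24 = 4.05 V.
V_GS = 0.22 V < V_t = 0.565 V, so the transistor is in cutoff.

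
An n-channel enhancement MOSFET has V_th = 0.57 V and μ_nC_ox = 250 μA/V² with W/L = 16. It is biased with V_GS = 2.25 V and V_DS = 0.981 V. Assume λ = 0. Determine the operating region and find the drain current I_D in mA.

Triode; I_D = 4.67 mA

k_n = μ_nC_ox · (W/L) = 4 mA/V².
V_ov = V_GS − V_th = 2.25 − 0.57 = 1.68 V.
Since V_DS = 0.981 V < V_ov = 1.68 V, the device is in the triode region.
I_D = k_n [V_ov · V_DS − ½ V_DS²] = 4 × [1.68 × 0.981 − 0.5 × 0.981²] = 4.67 mA.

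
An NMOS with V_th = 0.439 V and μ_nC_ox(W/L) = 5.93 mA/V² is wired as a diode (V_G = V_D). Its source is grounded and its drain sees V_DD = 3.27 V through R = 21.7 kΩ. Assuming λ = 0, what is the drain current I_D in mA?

I_D = 0.121 mA

With gate tied to drain, V_GS = V_DS ≥ V_GS − V_th, so the device is in saturation.
KCL at the drain: ½ k_n (V_GS − V_th)² = (V_DD − V_GS)/R.
Let x = V_GS − 0.439. Then 64.3 x² + x − 2.831 = 0, giving x = 0.202 V (positive root), so V_GS = 0.641 V.
I_D = (V_DD − V_GS)/R = (3.27 − 0.641) / 21.7 = 0.121 mA.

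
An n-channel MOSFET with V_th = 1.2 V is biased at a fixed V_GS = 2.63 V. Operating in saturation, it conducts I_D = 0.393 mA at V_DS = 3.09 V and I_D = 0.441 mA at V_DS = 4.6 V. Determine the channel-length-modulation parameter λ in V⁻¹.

With V_GS fixed, I_D ∝ (1 + λ V_DS) in saturation, so I_D2/I_D1 = (1 + λ V_DS2)/(1 + λ V_DS1).
0.441/0.393 = 1.122 = (1 + 4.6 λ)/(1 + 3.09 λ).
Solving: λ (I_D1 V_DS2 − I_D2 V_DS1) = I_D2 − I_D1, so λ = (0.441 − 0.393) / (0.393 × 4.6 − 0.441 × 3.09) = 0.048 / 0.445 = 0.108 V⁻¹.

λ = 0.108 V⁻¹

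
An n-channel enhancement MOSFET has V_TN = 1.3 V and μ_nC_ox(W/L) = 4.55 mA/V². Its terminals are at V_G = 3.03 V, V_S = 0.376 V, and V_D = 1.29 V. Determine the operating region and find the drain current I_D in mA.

V_GS = V_G − V_S = 3.03 − 0.376 = 2.65 V; V_DS = V_D − V_S = 1.29 − 0.376 = 0.914 V.
V_ov = V_GS − V_TN = 2.65 − 1.3 = 1.35 V.
Since V_DS = 0.914 V < V_ov = 1.35 V, the device is in the triode region.
I_D = k_n [V_ov · V_DS − ½ V_DS²] = 4.55 × [1.35 × 0.914 − 0.5 × 0.914²] = 3.73 mA.

Triode; I_D = 3.73 mA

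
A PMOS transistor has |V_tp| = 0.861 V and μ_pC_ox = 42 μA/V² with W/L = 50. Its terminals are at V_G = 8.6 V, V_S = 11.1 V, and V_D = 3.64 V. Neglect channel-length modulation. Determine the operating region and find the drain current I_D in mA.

Saturation; I_D = 2.82 mA

V_SG = V_S − V_G = 11.1 − 8.6 = 2.5 V; V_SD = V_S − V_D = 11.1 − 3.64 = 7.46 V.
k_p = μ_pC_ox · (W/L) = 2.1 mA/V².
V_ov = V_SG − |V_tp| = 2.5 − 0.861 = 1.64 V.
Since V_SD = 7.46 V ≥ V_ov = 1.64 V, the device is in saturation.
I_D = ½ k_p V_ov² = 0.5 × 2.1 × 1.64² = 2.82 mA.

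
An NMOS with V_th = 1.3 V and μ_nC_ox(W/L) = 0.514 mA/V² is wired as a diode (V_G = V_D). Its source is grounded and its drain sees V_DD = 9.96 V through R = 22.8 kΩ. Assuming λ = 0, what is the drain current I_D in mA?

With gate tied to drain, V_GS = V_DS ≥ V_GS − V_th, so the device is in saturation.
KCL at the drain: ½ k_n (V_GS − V_th)² = (V_DD − V_GS)/R.
Let x = V_GS − 1.3. Then 5.86 x² + x − 8.66 = 0, giving x = 1.13 V (positive root), so V_GS = 2.43 V.
I_D = (V_DD − V_GS)/R = (9.96 − 2.43) / 22.8 = 0.33 mA.

I_D = 0.330 mA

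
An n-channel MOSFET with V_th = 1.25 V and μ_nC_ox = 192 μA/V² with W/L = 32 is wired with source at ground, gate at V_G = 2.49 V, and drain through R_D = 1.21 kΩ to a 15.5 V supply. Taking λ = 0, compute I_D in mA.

V_GS = V_G = 2.49 V, so V_ov = 2.49 − 1.25 = 1.24 V.
k_n = μ_nC_ox · (W/L) = 6.144 mA/V².
Assume saturation: I_D = ½ k_n V_ov² = 0.5 × 6.144 × 1.24² = 4.72 mA, giving V_DS = V_DD − I_D R_D = 15.5 − 4.72 × 1.21 = 9.78 V.
V_DS = 9.78 V ≥ V_ov = 1.24 V, confirming saturation.

I_D = 4.72 mA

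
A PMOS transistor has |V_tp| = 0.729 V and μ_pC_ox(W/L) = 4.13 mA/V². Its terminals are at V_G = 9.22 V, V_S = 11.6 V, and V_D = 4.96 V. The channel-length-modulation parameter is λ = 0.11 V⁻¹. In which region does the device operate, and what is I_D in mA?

Saturation; I_D = 9.74 mA

V_SG = V_S − V_G = 11.6 − 9.22 = 2.38 V; V_SD = V_S − V_D = 11.6 − 4.96 = 6.64 V.
V_ov = V_SG − |V_tp| = 2.38 − 0.729 = 1.65 V.
Since V_SD = 6.64 V ≥ V_ov = 1.65 V, the device is in saturation.
I_D = ½ k_p V_ov² (1 + λ V_SD) = 0.5 × 4.13 × 1.65² × (1 + 0.11 × 6.64) = 9.74 mA.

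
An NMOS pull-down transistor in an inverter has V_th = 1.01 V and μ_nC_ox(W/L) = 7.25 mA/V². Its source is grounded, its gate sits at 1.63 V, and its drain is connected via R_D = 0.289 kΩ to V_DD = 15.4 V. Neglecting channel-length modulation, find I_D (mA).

V_GS = V_G = 1.63 V, so V_ov = 1.63 − 1.01 = 0.62 V.
Assume saturation: I_D = ½ k_n V_ov² = 0.5 × 7.25 × 0.62² = 1.39 mA, giving V_DS = V_DD − I_D R_D = 15.4 − 1.39 × 0.289 = 15 V.
V_DS = 15 V ≥ V_ov = 0.62 V, confirming saturation.

I_D = 1.39 mA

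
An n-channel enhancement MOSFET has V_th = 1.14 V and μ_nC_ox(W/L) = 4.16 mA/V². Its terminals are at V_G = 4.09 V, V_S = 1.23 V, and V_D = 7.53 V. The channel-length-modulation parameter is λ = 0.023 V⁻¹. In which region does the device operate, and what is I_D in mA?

V_GS = V_G − V_S = 4.09 − 1.23 = 2.86 V; V_DS = V_D − V_S = 7.53 − 1.23 = 6.3 V.
V_ov = V_GS − V_th = 2.86 − 1.14 = 1.72 V.
Since V_DS = 6.3 V ≥ V_ov = 1.72 V, the device is in saturation.
I_D = ½ k_n V_ov² (1 + λ V_DS) = 0.5 × 4.16 × 1.72² × (1 + 0.023 × 6.3) = 7.05 mA.

Saturation; I_D = 7.05 mA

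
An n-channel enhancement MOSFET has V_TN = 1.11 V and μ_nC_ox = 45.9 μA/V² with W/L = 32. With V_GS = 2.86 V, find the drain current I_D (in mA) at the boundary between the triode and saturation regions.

At the boundary V_DS = V_ov = V_GS − V_TN = 2.86 − 1.11 = 1.75 V.
k_n = μ_nC_ox · (W/L) = 1.469 mA/V².
I_D = ½ k_n V_ov² = 0.5 × 1.469 × 1.75² = 2.25 mA.

I_D = 2.25 mA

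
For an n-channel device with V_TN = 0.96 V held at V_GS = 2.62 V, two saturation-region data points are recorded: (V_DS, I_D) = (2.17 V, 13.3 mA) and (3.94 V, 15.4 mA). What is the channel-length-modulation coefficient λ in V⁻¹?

With V_GS fixed, I_D ∝ (1 + λ V_DS) in saturation, so I_D2/I_D1 = (1 + λ V_DS2)/(1 + λ V_DS1).
15.4/13.3 = 1.158 = (1 + 3.94 λ)/(1 + 2.17 λ).
Solving: λ (I_D1 V_DS2 − I_D2 V_DS1) = I_D2 − I_D1, so λ = (15.4 − 13.3) / (13.3 × 3.94 − 15.4 × 2.17) = 2.1 / 19 = 0.111 V⁻¹.

λ = 0.111 V⁻¹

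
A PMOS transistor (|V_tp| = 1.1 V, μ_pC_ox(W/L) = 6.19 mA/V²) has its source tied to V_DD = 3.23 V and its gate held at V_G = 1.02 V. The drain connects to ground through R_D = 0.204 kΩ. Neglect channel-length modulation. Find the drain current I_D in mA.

I_D = 3.81 mA

V_SG = V_DD − V_G = 3.23 − 1.02 = 2.21 V, so V_ov = 2.21 − 1.1 = 1.11 V.
Assume saturation: I_D = ½ k_p V_ov² = 0.5 × 6.19 × 1.11² = 3.81 mA, giving V_SD = V_DD − I_D R_D = 3.23 − 3.81 × 0.204 = 2.45 V.
V_SD = 2.45 V ≥ V_ov = 1.11 V, confirming saturation.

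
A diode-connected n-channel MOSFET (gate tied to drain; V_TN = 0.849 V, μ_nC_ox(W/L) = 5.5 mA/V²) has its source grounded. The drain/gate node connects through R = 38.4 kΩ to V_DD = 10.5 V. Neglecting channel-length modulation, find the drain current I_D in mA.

With gate tied to drain, V_GS = V_DS ≥ V_GS − V_TN, so the device is in saturation.
KCL at the drain: ½ k_n (V_GS − V_TN)² = (V_DD − V_GS)/R.
Let x = V_GS − 0.849. Then 106 x² + x − 9.651 = 0, giving x = 0.298 V (positive root), so V_GS = 1.15 V.
I_D = (V_DD − V_GS)/R = (10.5 − 1.15) / 38.4 = 0.244 mA.

I_D = 0.244 mA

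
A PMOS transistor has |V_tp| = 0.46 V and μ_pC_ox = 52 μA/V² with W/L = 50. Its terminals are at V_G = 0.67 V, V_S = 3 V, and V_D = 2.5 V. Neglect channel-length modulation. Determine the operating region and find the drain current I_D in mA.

Triode; I_D = 2.11 mA

V_SG = V_S − V_G = 3 − 0.67 = 2.33 V; V_SD = V_S − V_D = 3 − 2.5 = 0.5 V.
k_p = μ_pC_ox · (W/L) = 2.6 mA/V².
V_ov = V_SG − |V_tp| = 2.33 − 0.46 = 1.87 V.
Since V_SD = 0.5 V < V_ov = 1.87 V, the device is in the triode region.
I_D = k_p [V_ov · V_SD − ½ V_SD²] = 2.6 × [1.87 × 0.5 − 0.5 × 0.5²] = 2.11 mA.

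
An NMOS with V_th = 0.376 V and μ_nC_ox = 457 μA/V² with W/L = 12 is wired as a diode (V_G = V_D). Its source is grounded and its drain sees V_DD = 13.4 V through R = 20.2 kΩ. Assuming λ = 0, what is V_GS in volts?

V_GS = 0.852 V

With gate tied to drain, V_GS = V_DS ≥ V_GS − V_th, so the device is in saturation.
k_n = μ_nC_ox · (W/L) = 5.484 mA/V².
KCL at the drain: ½ k_n (V_GS − V_th)² = (V_DD − V_GS)/R.
Let x = V_GS − 0.376. Then 55.4 x² + x − 13.02 = 0, giving x = 0.476 V (positive root), so V_GS = 0.852 V.
I_D = (V_DD − V_GS)/R = (13.4 − 0.852) / 20.2 = 0.621 mA.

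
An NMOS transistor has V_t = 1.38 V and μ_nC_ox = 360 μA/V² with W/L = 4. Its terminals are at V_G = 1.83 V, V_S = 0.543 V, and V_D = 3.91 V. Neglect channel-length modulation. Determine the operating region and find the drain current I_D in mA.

V_GS = V_G − V_S = 1.83 − 0.543 = 1.29 V; V_DS = V_D − V_S = 3.91 − 0.543 = 3.37 V.
V_GS = 1.29 V < V_t = 1.38 V, so the transistor is in cutoff.

Cutoff; I_D = 0 mA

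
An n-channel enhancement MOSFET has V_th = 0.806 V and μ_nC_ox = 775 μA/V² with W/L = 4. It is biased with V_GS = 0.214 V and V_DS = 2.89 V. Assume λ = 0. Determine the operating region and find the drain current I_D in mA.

V_GS = 0.214 V < V_th = 0.806 V, so the transistor is in cutoff.

Cutoff; I_D = 0 mA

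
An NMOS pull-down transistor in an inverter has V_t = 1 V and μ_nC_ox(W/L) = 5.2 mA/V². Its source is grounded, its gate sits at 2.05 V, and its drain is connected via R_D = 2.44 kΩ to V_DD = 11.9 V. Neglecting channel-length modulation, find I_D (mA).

I_D = 2.87 mA

V_GS = V_G = 2.05 V, so V_ov = 2.05 − 1 = 1.05 V.
Assume saturation: I_D = ½ k_n V_ov² = 0.5 × 5.2 × 1.05² = 2.87 mA, giving V_DS = V_DD − I_D R_D = 11.9 − 2.87 × 2.44 = 4.91 V.
V_DS = 4.91 V ≥ V_ov = 1.05 V, confirming saturation.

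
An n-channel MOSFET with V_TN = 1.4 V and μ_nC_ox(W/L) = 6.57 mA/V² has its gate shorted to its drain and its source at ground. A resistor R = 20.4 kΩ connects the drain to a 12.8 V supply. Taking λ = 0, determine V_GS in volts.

With gate tied to drain, V_GS = V_DS ≥ V_GS − V_TN, so the device is in saturation.
KCL at the drain: ½ k_n (V_GS − V_TN)² = (V_DD − V_GS)/R.
Let x = V_GS − 1.4. Then 67 x² + x − 11.4 = 0, giving x = 0.405 V (positive root), so V_GS = 1.81 V.
I_D = (V_DD − V_GS)/R = (12.8 − 1.81) / 20.4 = 0.539 mA.

V_GS = 1.81 V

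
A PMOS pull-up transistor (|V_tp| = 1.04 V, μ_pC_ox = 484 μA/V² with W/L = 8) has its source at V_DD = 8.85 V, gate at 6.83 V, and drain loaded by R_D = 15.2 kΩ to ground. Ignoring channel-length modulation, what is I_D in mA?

I_D = 0.571 mA

V_SG = V_DD − V_G = 8.85 − 6.83 = 2.02 V, so V_ov = 2.02 − 1.04 = 0.98 V.
k_p = μ_pC_ox · (W/L) = 3.872 mA/V².
Assume saturation: I_D = ½ k_p V_ov² = 0.5 × 3.872 × 0.98² = 1.86 mA, giving V_SD = V_DD − I_D R_D = 8.85 − 1.86 × 15.2 = -19.4 V.
But -19.4 V < V_ov = 0.98 V, so the device is actually in triode.
In triode I_D = k_p[V_ov V_SD − ½ V_SD²] and I_D = (V_DD − V_SD)/R_D. Equating: 29.4 V_SD² − 58.68 V_SD + 8.85 = 0, giving V_SD = 0.164 V (the root below V_ov).
I_D = (8.85 − 0.164) / 15.2 = 0.571 mA.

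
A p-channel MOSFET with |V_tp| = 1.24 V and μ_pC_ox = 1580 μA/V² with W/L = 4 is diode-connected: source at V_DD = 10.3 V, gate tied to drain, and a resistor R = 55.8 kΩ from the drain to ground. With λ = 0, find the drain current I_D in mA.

I_D = 0.158 mA

With gate tied to drain, V_SG = V_SD ≥ V_SG − |V_tp|, so the device is in saturation.
k_p = μ_pC_ox · (W/L) = 6.32 mA/V².
KCL at the drain: ½ k_p (V_SG − |V_tp|)² = (V_DD − V_SG)/R.
Let x = V_SG − 1.24. Then 176 x² + x − 9.06 = 0, giving x = 0.224 V (positive root), so V_SG = 1.46 V.
I_D = (V_DD − V_SG)/R = (10.3 − 1.46) / 55.8 = 0.158 mA.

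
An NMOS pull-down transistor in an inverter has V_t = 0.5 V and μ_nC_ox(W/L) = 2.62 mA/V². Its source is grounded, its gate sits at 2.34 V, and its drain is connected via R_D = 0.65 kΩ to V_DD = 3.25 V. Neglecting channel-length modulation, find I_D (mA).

V_GS = V_G = 2.34 V, so V_ov = 2.34 − 0.5 = 1.84 V.
Assume saturation: I_D = ½ k_n V_ov² = 0.5 × 2.62 × 1.84² = 4.44 mA, giving V_DS = V_DD − I_D R_D = 3.25 − 4.44 × 0.65 = 0.367 V.
But 0.367 V < V_ov = 1.84 V, so the device is actually in triode.
In triode I_D = k_n[V_ov V_DS − ½ V_DS²] and I_D = (V_DD − V_DS)/R_D. Equating: 0.852 V_DS² − 4.134 V_DS + 3.25 = 0, giving V_DS = 0.987 V (the root below V_ov).
I_D = (3.25 − 0.987) / 0.65 = 3.48 mA.

I_D = 3.48 mA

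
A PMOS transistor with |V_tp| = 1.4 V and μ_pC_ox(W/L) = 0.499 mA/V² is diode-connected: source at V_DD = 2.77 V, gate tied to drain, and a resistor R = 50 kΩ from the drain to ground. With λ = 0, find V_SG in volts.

With gate tied to drain, V_SG = V_SD ≥ V_SG − |V_tp|, so the device is in saturation.
KCL at the drain: ½ k_p (V_SG − |V_tp|)² = (V_DD − V_SG)/R.
Let x = V_SG − 1.4. Then 12.5 x² + x − 1.37 = 0, giving x = 0.294 V (positive root), so V_SG = 1.69 V.
I_D = (V_DD − V_SG)/R = (2.77 − 1.69) / 50 = 0.0215 mA.

V_SG = 1.69 V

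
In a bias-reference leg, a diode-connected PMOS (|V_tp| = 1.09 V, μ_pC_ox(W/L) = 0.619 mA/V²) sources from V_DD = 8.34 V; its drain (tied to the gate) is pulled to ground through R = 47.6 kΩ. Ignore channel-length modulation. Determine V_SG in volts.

V_SG = 1.76 V

With gate tied to drain, V_SG = V_SD ≥ V_SG − |V_tp|, so the device is in saturation.
KCL at the drain: ½ k_p (V_SG − |V_tp|)² = (V_DD − V_SG)/R.
Let x = V_SG − 1.09. Then 14.7 x² + x − 7.25 = 0, giving x = 0.668 V (positive root), so V_SG = 1.76 V.
I_D = (V_DD − V_SG)/R = (8.34 − 1.76) / 47.6 = 0.138 mA.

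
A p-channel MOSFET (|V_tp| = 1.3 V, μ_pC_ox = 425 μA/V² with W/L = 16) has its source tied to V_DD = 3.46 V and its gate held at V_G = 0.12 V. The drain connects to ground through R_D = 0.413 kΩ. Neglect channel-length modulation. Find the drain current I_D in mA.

V_SG = V_DD − V_G = 3.46 − 0.12 = 3.34 V, so V_ov = 3.34 − 1.3 = 2.04 V.
k_p = μ_pC_ox · (W/L) = 6.8 mA/V².
Assume saturation: I_D = ½ k_p V_ov² = 0.5 × 6.8 × 2.04² = 14.1 mA, giving V_SD = V_DD − I_D R_D = 3.46 − 14.1 × 0.413 = -2.38 V.
But -2.38 V < V_ov = 2.04 V, so the device is actually in triode.
In triode I_D = k_p[V_ov V_SD − ½ V_SD²] and I_D = (V_DD − V_SD)/R_D. Equating: 1.4 V_SD² − 6.729 V_SD + 3.46 = 0, giving V_SD = 0.586 V (the root below V_ov).
I_D = (3.46 − 0.586) / 0.413 = 6.96 mA.

I_D = 6.96 mA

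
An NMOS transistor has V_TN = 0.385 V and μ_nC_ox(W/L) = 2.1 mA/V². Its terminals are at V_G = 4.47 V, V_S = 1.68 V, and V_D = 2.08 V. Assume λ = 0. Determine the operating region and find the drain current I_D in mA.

Triode; I_D = 1.85 mA

V_GS = V_G − V_S = 4.47 − 1.68 = 2.79 V; V_DS = V_D − V_S = 2.08 − 1.68 = 0.4 V.
V_ov = V_GS − V_TN = 2.79 − 0.385 = 2.41 V.
Since V_DS = 0.4 V < V_ov = 2.41 V, the device is in the triode region.
I_D = k_n [V_ov · V_DS − ½ V_DS²] = 2.1 × [2.41 × 0.4 − 0.5 × 0.4²] = 1.85 mA.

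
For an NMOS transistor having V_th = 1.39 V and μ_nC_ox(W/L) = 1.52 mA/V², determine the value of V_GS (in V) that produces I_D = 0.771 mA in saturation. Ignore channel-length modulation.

V_GS = 2.40 V

In saturation I_D = ½ k_n (V_GS − V_th)², so V_GS − V_th = √(2 I_D / k_n) = √(2 × 0.771 / 1.52) = 1.01 V.
V_GS = 1.39 + 1.01 = 2.4 V.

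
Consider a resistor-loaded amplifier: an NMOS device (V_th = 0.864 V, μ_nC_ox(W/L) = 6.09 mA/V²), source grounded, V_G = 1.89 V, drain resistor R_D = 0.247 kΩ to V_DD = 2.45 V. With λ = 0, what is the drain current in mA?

V_GS = V_G = 1.89 V, so V_ov = 1.89 − 0.864 = 1.03 V.
Assume saturation: I_D = ½ k_n V_ov² = 0.5 × 6.09 × 1.03² = 3.21 mA, giving V_DS = V_DD − I_D R_D = 2.45 − 3.21 × 0.247 = 1.66 V.
V_DS = 1.66 V ≥ V_ov = 1.03 V, confirming saturation.

I_D = 3.21 mA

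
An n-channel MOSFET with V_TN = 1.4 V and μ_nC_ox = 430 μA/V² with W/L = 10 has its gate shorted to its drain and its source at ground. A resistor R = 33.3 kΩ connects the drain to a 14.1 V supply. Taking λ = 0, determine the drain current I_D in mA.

With gate tied to drain, V_GS = V_DS ≥ V_GS − V_TN, so the device is in saturation.
k_n = μ_nC_ox · (W/L) = 4.3 mA/V².
KCL at the drain: ½ k_n (V_GS − V_TN)² = (V_DD − V_GS)/R.
Let x = V_GS − 1.4. Then 71.6 x² + x − 12.7 = 0, giving x = 0.414 V (positive root), so V_GS = 1.81 V.
I_D = (V_DD − V_GS)/R = (14.1 − 1.81) / 33.3 = 0.369 mA.

I_D = 0.369 mA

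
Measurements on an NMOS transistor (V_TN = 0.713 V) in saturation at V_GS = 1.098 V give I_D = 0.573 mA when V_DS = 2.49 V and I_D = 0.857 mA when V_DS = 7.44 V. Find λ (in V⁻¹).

λ = 0.133 V⁻¹

With V_GS fixed, I_D ∝ (1 + λ V_DS) in saturation, so I_D2/I_D1 = (1 + λ V_DS2)/(1 + λ V_DS1).
0.857/0.573 = 1.496 = (1 + 7.44 λ)/(1 + 2.49 λ).
Solving: λ (I_D1 V_DS2 − I_D2 V_DS1) = I_D2 − I_D1, so λ = (0.857 − 0.573) / (0.573 × 7.44 − 0.857 × 2.49) = 0.284 / 2.13 = 0.133 V⁻¹.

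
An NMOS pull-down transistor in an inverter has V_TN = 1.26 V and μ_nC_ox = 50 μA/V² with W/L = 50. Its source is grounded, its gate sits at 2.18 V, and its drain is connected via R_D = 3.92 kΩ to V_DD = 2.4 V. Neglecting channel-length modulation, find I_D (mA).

I_D = 0.542 mA

V_GS = V_G = 2.18 V, so V_ov = 2.18 − 1.26 = 0.92 V.
k_n = μ_nC_ox · (W/L) = 2.5 mA/V².
Assume saturation: I_D = ½ k_n V_ov² = 0.5 × 2.5 × 0.92² = 1.06 mA, giving V_DS = V_DD − I_D R_D = 2.4 − 1.06 × 3.92 = -1.75 V.
But -1.75 V < V_ov = 0.92 V, so the device is actually in triode.
In triode I_D = k_n[V_ov V_DS − ½ V_DS²] and I_D = (V_DD − V_DS)/R_D. Equating: 4.9 V_DS² − 10.02 V_DS + 2.4 = 0, giving V_DS = 0.277 V (the root below V_ov).
I_D = (2.4 − 0.277) / 3.92 = 0.542 mA.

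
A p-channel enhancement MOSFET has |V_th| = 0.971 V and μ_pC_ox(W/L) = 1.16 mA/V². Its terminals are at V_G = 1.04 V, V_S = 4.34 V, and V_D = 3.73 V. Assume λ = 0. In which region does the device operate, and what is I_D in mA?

V_SG = V_S − V_G = 4.34 − 1.04 = 3.3 V; V_SD = V_S − V_D = 4.34 − 3.73 = 0.61 V.
V_ov = V_SG − |V_th| = 3.3 − 0.971 = 2.33 V.
Since V_SD = 0.61 V < V_ov = 2.33 V, the device is in the triode region.
I_D = k_p [V_ov · V_SD − ½ V_SD²] = 1.16 × [2.33 × 0.61 − 0.5 × 0.61²] = 1.43 mA.

Triode; I_D = 1.43 mA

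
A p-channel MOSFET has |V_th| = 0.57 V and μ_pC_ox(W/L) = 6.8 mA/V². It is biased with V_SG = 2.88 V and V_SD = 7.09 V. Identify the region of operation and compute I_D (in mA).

V_ov = V_SG − |V_th| = 2.88 − 0.57 = 2.31 V.
Since V_SD = 7.09 V ≥ V_ov = 2.31 V, the device is in saturation.
I_D = ½ k_p V_ov² = 0.5 × 6.8 × 2.31² = 18.1 mA.

Saturation; I_D = 18.1 mA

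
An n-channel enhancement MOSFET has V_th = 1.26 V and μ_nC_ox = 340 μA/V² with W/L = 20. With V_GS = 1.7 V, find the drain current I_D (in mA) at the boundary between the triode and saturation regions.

At the boundary V_DS = V_ov = V_GS − V_th = 1.7 − 1.26 = 0.44 V.
k_n = μ_nC_ox · (W/L) = 6.8 mA/V².
I_D = ½ k_n V_ov² = 0.5 × 6.8 × 0.44² = 0.658 mA.

I_D = 0.658 mA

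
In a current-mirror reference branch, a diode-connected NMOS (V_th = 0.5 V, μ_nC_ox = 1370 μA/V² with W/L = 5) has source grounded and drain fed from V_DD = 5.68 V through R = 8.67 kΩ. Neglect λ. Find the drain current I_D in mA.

I_D = 0.551 mA

With gate tied to drain, V_GS = V_DS ≥ V_GS − V_th, so the device is in saturation.
k_n = μ_nC_ox · (W/L) = 6.85 mA/V².
KCL at the drain: ½ k_n (V_GS − V_th)² = (V_DD − V_GS)/R.
Let x = V_GS − 0.5. Then 29.7 x² + x − 5.18 = 0, giving x = 0.401 V (positive root), so V_GS = 0.901 V.
I_D = (V_DD − V_GS)/R = (5.68 − 0.901) / 8.67 = 0.551 mA.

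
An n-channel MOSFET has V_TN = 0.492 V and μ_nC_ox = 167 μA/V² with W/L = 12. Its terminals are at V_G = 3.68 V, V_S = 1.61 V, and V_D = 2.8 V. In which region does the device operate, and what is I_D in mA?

V_GS = V_G − V_S = 3.68 − 1.61 = 2.07 V; V_DS = V_D − V_S = 2.8 − 1.61 = 1.19 V.
k_n = μ_nC_ox · (W/L) = 2.004 mA/V².
V_ov = V_GS − V_TN = 2.07 − 0.492 = 1.58 V.
Since V_DS = 1.19 V < V_ov = 1.58 V, the device is in the triode region.
I_D = k_n [V_ov · V_DS − ½ V_DS²] = 2.004 × [1.58 × 1.19 − 0.5 × 1.19²] = 2.34 mA.

Triode; I_D = 2.34 mA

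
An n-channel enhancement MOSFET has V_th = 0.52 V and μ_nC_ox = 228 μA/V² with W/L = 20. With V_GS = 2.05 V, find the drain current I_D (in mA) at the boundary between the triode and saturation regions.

At the boundary V_DS = V_ov = V_GS − V_th = 2.05 − 0.52 = 1.53 V.
k_n = μ_nC_ox · (W/L) = 4.56 mA/V².
I_D = ½ k_n V_ov² = 0.5 × 4.56 × 1.53² = 5.34 mA.

I_D = 5.34 mA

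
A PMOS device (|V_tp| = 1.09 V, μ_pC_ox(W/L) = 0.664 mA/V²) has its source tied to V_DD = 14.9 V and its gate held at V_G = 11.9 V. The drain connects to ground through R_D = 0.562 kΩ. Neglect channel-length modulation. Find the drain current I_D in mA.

V_SG = V_DD − V_G = 14.9 − 11.9 = 3 V, so V_ov = 3 − 1.09 = 1.91 V.
Assume saturation: I_D = ½ k_p V_ov² = 0.5 × 0.664 × 1.91² = 1.21 mA, giving V_SD = V_DD − I_D R_D = 14.9 − 1.21 × 0.562 = 14.2 V.
V_SD = 14.2 V ≥ V_ov = 1.91 V, confirming saturation.

I_D = 1.21 mA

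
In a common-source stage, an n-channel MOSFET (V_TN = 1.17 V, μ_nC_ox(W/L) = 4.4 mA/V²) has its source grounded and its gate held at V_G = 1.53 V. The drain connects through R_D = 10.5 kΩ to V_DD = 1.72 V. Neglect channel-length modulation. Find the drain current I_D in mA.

I_D = 0.153 mA

V_GS = V_G = 1.53 V, so V_ov = 1.53 − 1.17 = 0.36 V.
Assume saturation: I_D = ½ k_n V_ov² = 0.5 × 4.4 × 0.36² = 0.285 mA, giving V_DS = V_DD − I_D R_D = 1.72 − 0.285 × 10.5 = -1.27 V.
But -1.27 V < V_ov = 0.36 V, so the device is actually in triode.
In triode I_D = k_n[V_ov V_DS − ½ V_DS²] and I_D = (V_DD − V_DS)/R_D. Equating: 23.1 V_DS² − 17.63 V_DS + 1.72 = 0, giving V_DS = 0.115 V (the root below V_ov).
I_D = (1.72 − 0.115) / 10.5 = 0.153 mA.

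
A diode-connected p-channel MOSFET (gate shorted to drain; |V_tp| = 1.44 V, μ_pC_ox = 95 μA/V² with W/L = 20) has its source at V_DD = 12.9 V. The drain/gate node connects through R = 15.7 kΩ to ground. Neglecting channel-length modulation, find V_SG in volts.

V_SG = 2.28 V

With gate tied to drain, V_SG = V_SD ≥ V_SG − |V_tp|, so the device is in saturation.
k_p = μ_pC_ox · (W/L) = 1.9 mA/V².
KCL at the drain: ½ k_p (V_SG − |V_tp|)² = (V_DD − V_SG)/R.
Let x = V_SG − 1.44. Then 14.9 x² + x − 11.46 = 0, giving x = 0.844 V (positive root), so V_SG = 2.28 V.
I_D = (V_DD − V_SG)/R = (12.9 − 2.28) / 15.7 = 0.676 mA.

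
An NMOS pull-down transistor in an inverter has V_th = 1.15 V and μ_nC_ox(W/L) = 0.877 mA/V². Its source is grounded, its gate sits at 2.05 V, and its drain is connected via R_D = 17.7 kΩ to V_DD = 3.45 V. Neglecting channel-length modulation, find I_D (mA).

I_D = 0.180 mA

V_GS = V_G = 2.05 V, so V_ov = 2.05 − 1.15 = 0.9 V.
Assume saturation: I_D = ½ k_n V_ov² = 0.5 × 0.877 × 0.9² = 0.355 mA, giving V_DS = V_DD − I_D R_D = 3.45 − 0.355 × 17.7 = -2.84 V.
But -2.84 V < V_ov = 0.9 V, so the device is actually in triode.
In triode I_D = k_n[V_ov V_DS − ½ V_DS²] and I_D = (V_DD − V_DS)/R_D. Equating: 7.76 V_DS² − 14.97 V_DS + 3.45 = 0, giving V_DS = 0.268 V (the root below V_ov).
I_D = (3.45 − 0.268) / 17.7 = 0.18 mA.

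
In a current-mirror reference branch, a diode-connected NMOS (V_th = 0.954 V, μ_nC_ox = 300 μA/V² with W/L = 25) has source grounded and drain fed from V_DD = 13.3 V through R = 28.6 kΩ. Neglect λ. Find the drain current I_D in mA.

I_D = 0.420 mA

With gate tied to drain, V_GS = V_DS ≥ V_GS − V_th, so the device is in saturation.
k_n = μ_nC_ox · (W/L) = 7.5 mA/V².
KCL at the drain: ½ k_n (V_GS − V_th)² = (V_DD − V_GS)/R.
Let x = V_GS − 0.954. Then 107 x² + x − 12.35 = 0, giving x = 0.335 V (positive root), so V_GS = 1.29 V.
I_D = (V_DD − V_GS)/R = (13.3 − 1.29) / 28.6 = 0.42 mA.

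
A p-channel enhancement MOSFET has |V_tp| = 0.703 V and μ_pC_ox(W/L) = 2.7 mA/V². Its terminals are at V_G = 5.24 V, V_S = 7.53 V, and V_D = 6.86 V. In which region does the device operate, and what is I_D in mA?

Triode; I_D = 2.26 mA

V_SG = V_S − V_G = 7.53 − 5.24 = 2.29 V; V_SD = V_S − V_D = 7.53 − 6.86 = 0.67 V.
V_ov = V_SG − |V_tp| = 2.29 − 0.703 = 1.59 V.
Since V_SD = 0.67 V < V_ov = 1.59 V, the device is in the triode region.
I_D = k_p [V_ov · V_SD − ½ V_SD²] = 2.7 × [1.59 × 0.67 − 0.5 × 0.67²] = 2.26 mA.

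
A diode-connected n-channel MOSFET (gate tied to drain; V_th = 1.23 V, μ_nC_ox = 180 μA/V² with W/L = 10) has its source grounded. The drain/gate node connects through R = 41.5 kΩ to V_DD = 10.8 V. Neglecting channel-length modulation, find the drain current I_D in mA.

With gate tied to drain, V_GS = V_DS ≥ V_GS − V_th, so the device is in saturation.
k_n = μ_nC_ox · (W/L) = 1.8 mA/V².
KCL at the drain: ½ k_n (V_GS − V_th)² = (V_DD − V_GS)/R.
Let x = V_GS − 1.23. Then 37.4 x² + x − 9.57 = 0, giving x = 0.493 V (positive root), so V_GS = 1.72 V.
I_D = (V_DD − V_GS)/R = (10.8 − 1.72) / 41.5 = 0.219 mA.

I_D = 0.219 mA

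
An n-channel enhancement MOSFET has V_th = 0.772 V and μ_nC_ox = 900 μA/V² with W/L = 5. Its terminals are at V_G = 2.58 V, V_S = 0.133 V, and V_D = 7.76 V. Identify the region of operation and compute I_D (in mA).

Saturation; I_D = 6.31 mA

V_GS = V_G − V_S = 2.58 − 0.133 = 2.45 V; V_DS = V_D − V_S = 7.76 − 0.133 = 7.63 V.
k_n = μ_nC_ox · (W/L) = 4.5 mA/V².
V_ov = V_GS − V_th = 2.45 − 0.772 = 1.68 V.
Since V_DS = 7.63 V ≥ V_ov = 1.68 V, the device is in saturation.
I_D = ½ k_n V_ov² = 0.5 × 4.5 × 1.68² = 6.31 mA.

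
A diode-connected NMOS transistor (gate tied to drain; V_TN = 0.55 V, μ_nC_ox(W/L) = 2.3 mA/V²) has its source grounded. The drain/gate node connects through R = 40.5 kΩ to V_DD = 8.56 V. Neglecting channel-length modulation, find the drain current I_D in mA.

With gate tied to drain, V_GS = V_DS ≥ V_GS − V_TN, so the device is in saturation.
KCL at the drain: ½ k_n (V_GS − V_TN)² = (V_DD − V_GS)/R.
Let x = V_GS − 0.55. Then 46.6 x² + x − 8.01 = 0, giving x = 0.404 V (positive root), so V_GS = 0.954 V.
I_D = (V_DD − V_GS)/R = (8.56 − 0.954) / 40.5 = 0.188 mA.

I_D = 0.188 mA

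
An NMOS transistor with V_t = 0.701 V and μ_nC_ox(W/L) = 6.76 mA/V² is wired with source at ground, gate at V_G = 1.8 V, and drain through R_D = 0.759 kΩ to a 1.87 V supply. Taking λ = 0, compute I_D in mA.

I_D = 2.04 mA

V_GS = V_G = 1.8 V, so V_ov = 1.8 − 0.701 = 1.1 V.
Assume saturation: I_D = ½ k_n V_ov² = 0.5 × 6.76 × 1.1² = 4.08 mA, giving V_DS = V_DD − I_D R_D = 1.87 − 4.08 × 0.759 = -1.23 V.
But -1.23 V < V_ov = 1.1 V, so the device is actually in triode.
In triode I_D = k_n[V_ov V_DS − ½ V_DS²] and I_D = (V_DD − V_DS)/R_D. Equating: 2.57 V_DS² − 6.639 V_DS + 1.87 = 0, giving V_DS = 0.322 V (the root below V_ov).
I_D = (1.87 − 0.322) / 0.759 = 2.04 mA.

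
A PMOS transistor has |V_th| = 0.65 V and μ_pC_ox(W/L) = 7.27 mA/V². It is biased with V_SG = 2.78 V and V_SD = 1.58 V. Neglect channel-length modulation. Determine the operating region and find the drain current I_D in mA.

V_ov = V_SG − |V_th| = 2.78 − 0.65 = 2.13 V.
Since V_SD = 1.58 V < V_ov = 2.13 V, the device is in the triode region.
I_D = k_p [V_ov · V_SD − ½ V_SD²] = 7.27 × [2.13 × 1.58 − 0.5 × 1.58²] = 15.4 mA.

Triode; I_D = 15.4 mA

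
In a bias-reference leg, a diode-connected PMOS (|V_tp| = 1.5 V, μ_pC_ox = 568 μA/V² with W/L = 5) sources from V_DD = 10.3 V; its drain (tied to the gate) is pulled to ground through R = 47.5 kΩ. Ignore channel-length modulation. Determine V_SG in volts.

With gate tied to drain, V_SG = V_SD ≥ V_SG − |V_tp|, so the device is in saturation.
k_p = μ_pC_ox · (W/L) = 2.84 mA/V².
KCL at the drain: ½ k_p (V_SG − |V_tp|)² = (V_DD − V_SG)/R.
Let x = V_SG − 1.5. Then 67.5 x² + x − 8.8 = 0, giving x = 0.354 V (positive root), so V_SG = 1.85 V.
I_D = (V_DD − V_SG)/R = (10.3 − 1.85) / 47.5 = 0.178 mA.

V_SG = 1.85 V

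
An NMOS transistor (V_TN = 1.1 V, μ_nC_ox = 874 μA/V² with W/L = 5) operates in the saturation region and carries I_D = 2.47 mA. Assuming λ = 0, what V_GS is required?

V_GS = 2.16 V

k_n = μ_nC_ox · (W/L) = 4.37 mA/V².
In saturation I_D = ½ k_n (V_GS − V_TN)², so V_GS − V_TN = √(2 I_D / k_n) = √(2 × 2.47 / 4.37) = 1.06 V.
V_GS = 1.1 + 1.06 = 2.16 V.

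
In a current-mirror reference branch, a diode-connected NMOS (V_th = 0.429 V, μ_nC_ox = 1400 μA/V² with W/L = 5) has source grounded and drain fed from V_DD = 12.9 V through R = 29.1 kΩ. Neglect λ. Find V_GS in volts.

With gate tied to drain, V_GS = V_DS ≥ V_GS − V_th, so the device is in saturation.
k_n = μ_nC_ox · (W/L) = 7 mA/V².
KCL at the drain: ½ k_n (V_GS − V_th)² = (V_DD − V_GS)/R.
Let x = V_GS − 0.429. Then 102 x² + x − 12.47 = 0, giving x = 0.345 V (positive root), so V_GS = 0.774 V.
I_D = (V_DD − V_GS)/R = (12.9 − 0.774) / 29.1 = 0.417 mA.

V_GS = 0.774 V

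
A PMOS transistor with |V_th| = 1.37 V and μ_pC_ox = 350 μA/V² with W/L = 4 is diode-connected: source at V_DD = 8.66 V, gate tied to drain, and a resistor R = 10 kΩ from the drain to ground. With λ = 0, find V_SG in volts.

With gate tied to drain, V_SG = V_SD ≥ V_SG − |V_th|, so the device is in saturation.
k_p = μ_pC_ox · (W/L) = 1.4 mA/V².
KCL at the drain: ½ k_p (V_SG − |V_th|)² = (V_DD − V_SG)/R.
Let x = V_SG − 1.37. Then 7 x² + x − 7.29 = 0, giving x = 0.952 V (positive root), so V_SG = 2.32 V.
I_D = (V_DD − V_SG)/R = (8.66 − 2.32) / 10 = 0.634 mA.

V_SG = 2.32 V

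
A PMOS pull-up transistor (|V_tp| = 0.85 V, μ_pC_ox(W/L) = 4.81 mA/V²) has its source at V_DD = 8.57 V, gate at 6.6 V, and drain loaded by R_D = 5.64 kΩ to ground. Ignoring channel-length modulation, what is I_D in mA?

I_D = 1.46 mA

V_SG = V_DD − V_G = 8.57 − 6.6 = 1.97 V, so V_ov = 1.97 − 0.85 = 1.12 V.
Assume saturation: I_D = ½ k_p V_ov² = 0.5 × 4.81 × 1.12² = 3.02 mA, giving V_SD = V_DD − I_D R_D = 8.57 − 3.02 × 5.64 = -8.44 V.
But -8.44 V < V_ov = 1.12 V, so the device is actually in triode.
In triode I_D = k_p[V_ov V_SD − ½ V_SD²] and I_D = (V_DD − V_SD)/R_D. Equating: 13.6 V_SD² − 31.38 V_SD + 8.57 = 0, giving V_SD = 0.316 V (the root below V_ov).
I_D = (8.57 − 0.316) / 5.64 = 1.46 mA.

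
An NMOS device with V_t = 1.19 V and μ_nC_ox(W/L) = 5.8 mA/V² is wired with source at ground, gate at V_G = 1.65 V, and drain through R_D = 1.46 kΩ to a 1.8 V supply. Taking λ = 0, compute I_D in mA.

I_D = 0.614 mA

V_GS = V_G = 1.65 V, so V_ov = 1.65 − 1.19 = 0.46 V.
Assume saturation: I_D = ½ k_n V_ov² = 0.5 × 5.8 × 0.46² = 0.614 mA, giving V_DS = V_DD − I_D R_D = 1.8 − 0.614 × 1.46 = 0.904 V.
V_DS = 0.904 V ≥ V_ov = 0.46 V, confirming saturation.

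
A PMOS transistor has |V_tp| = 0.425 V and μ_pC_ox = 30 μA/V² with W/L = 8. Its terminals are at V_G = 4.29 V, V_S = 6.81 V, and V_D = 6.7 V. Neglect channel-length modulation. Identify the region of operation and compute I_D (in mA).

Triode; I_D = 0.0539 mA

V_SG = V_S − V_G = 6.81 − 4.29 = 2.52 V; V_SD = V_S − V_D = 6.81 − 6.7 = 0.11 V.
k_p = μ_pC_ox · (W/L) = 0.24 mA/V².
V_ov = V_SG − |V_tp| = 2.52 − 0.425 = 2.09 V.
Since V_SD = 0.11 V < V_ov = 2.09 V, the device is in the triode region.
I_D = k_p [V_ov · V_SD − ½ V_SD²] = 0.24 × [2.09 × 0.11 − 0.5 × 0.11²] = 0.0539 mA.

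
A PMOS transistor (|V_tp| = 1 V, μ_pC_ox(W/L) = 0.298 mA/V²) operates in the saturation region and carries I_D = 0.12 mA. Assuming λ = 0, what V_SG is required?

In saturation I_D = ½ k_p (V_SG − |V_tp|)², so V_SG − |V_tp| = √(2 I_D / k_p) = √(2 × 0.12 / 0.298) = 0.897 V.
V_SG = 1 + 0.897 = 1.9 V.

V_SG = 1.90 V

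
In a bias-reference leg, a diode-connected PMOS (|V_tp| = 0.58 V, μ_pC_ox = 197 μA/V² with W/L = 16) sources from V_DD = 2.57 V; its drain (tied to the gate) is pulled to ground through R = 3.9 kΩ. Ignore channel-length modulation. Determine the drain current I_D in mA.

With gate tied to drain, V_SG = V_SD ≥ V_SG − |V_tp|, so the device is in saturation.
k_p = μ_pC_ox · (W/L) = 3.152 mA/V².
KCL at the drain: ½ k_p (V_SG − |V_tp|)² = (V_DD − V_SG)/R.
Let x = V_SG − 0.58. Then 6.15 x² + x − 1.99 = 0, giving x = 0.493 V (positive root), so V_SG = 1.07 V.
I_D = (V_DD − V_SG)/R = (2.57 − 1.07) / 3.9 = 0.384 mA.

I_D = 0.384 mA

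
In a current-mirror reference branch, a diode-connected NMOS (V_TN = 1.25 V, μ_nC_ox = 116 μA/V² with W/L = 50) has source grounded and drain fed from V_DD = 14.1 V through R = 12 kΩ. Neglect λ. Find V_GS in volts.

V_GS = 1.84 V

With gate tied to drain, V_GS = V_DS ≥ V_GS − V_TN, so the device is in saturation.
k_n = μ_nC_ox · (W/L) = 5.8 mA/V².
KCL at the drain: ½ k_n (V_GS − V_TN)² = (V_DD − V_GS)/R.
Let x = V_GS − 1.25. Then 34.8 x² + x − 12.85 = 0, giving x = 0.593 V (positive root), so V_GS = 1.84 V.
I_D = (V_DD − V_GS)/R = (14.1 − 1.84) / 12 = 1.02 mA.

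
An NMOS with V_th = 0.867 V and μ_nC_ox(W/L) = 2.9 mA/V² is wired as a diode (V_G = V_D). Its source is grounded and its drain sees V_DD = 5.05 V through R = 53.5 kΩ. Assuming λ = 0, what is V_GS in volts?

V_GS = 1.09 V

With gate tied to drain, V_GS = V_DS ≥ V_GS − V_th, so the device is in saturation.
KCL at the drain: ½ k_n (V_GS − V_th)² = (V_DD − V_GS)/R.
Let x = V_GS − 0.867. Then 77.6 x² + x − 4.183 = 0, giving x = 0.226 V (positive root), so V_GS = 1.09 V.
I_D = (V_DD − V_GS)/R = (5.05 − 1.09) / 53.5 = 0.074 mA.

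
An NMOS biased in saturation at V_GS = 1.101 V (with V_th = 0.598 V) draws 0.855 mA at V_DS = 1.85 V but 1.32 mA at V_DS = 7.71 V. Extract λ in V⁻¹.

With V_GS fixed, I_D ∝ (1 + λ V_DS) in saturation, so I_D2/I_D1 = (1 + λ V_DS2)/(1 + λ V_DS1).
1.32/0.855 = 1.544 = (1 + 7.71 λ)/(1 + 1.85 λ).
Solving: λ (I_D1 V_DS2 − I_D2 V_DS1) = I_D2 − I_D1, so λ = (1.32 − 0.855) / (0.855 × 7.71 − 1.32 × 1.85) = 0.465 / 4.15 = 0.112 V⁻¹.

λ = 0.112 V⁻¹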